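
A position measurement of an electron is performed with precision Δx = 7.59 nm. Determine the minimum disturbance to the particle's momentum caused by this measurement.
6.947 × 10^-27 kg·m/s

The uncertainty principle implies that measuring position disturbs momentum:
ΔxΔp ≥ ℏ/2

When we measure position with precision Δx, we necessarily introduce a momentum uncertainty:
Δp ≥ ℏ/(2Δx)
Δp_min = (1.055e-34 J·s) / (2 × 7.590e-09 m)
Δp_min = 6.947e-27 kg·m/s

The more precisely we measure position, the greater the momentum disturbance.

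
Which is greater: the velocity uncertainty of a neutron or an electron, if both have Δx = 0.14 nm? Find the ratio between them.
The electron has the larger minimum velocity uncertainty, by a ratio of 1838.7.

For both particles, Δp_min = ℏ/(2Δx) = 3.766e-25 kg·m/s (same for both).

The velocity uncertainty is Δv = Δp/m:
- neutron: Δv = 3.766e-25 / 1.675e-27 = 2.249e+02 m/s = 224.865 m/s
- electron: Δv = 3.766e-25 / 9.109e-31 = 4.135e+05 m/s = 413.456 km/s

Ratio: 4.135e+05 / 2.249e+02 = 1838.7

The lighter particle has larger velocity uncertainty because Δv ∝ 1/m.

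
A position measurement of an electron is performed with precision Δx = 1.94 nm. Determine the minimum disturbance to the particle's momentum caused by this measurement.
2.718 × 10^-26 kg·m/s

The uncertainty principle implies that measuring position disturbs momentum:
ΔxΔp ≥ ℏ/2

When we measure position with precision Δx, we necessarily introduce a momentum uncertainty:
Δp ≥ ℏ/(2Δx)
Δp_min = (1.055e-34 J·s) / (2 × 1.940e-09 m)
Δp_min = 2.718e-26 kg·m/s

The more precisely we measure position, the greater the momentum disturbance.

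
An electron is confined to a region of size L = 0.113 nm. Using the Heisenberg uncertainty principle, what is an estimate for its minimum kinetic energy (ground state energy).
745.944 meV

Using the uncertainty principle to estimate ground state energy:

1. The position uncertainty is approximately the confinement size:
   Δx ≈ L = 1.130e-10 m

2. From ΔxΔp ≥ ℏ/2, the minimum momentum uncertainty is:
   Δp ≈ ℏ/(2L) = 4.666e-25 kg·m/s

3. The kinetic energy is approximately:
   KE ≈ (Δp)²/(2m) = (4.666e-25)²/(2 × 9.109e-31 kg)
   KE ≈ 1.195e-19 J = 745.944 meV

This is an order-of-magnitude estimate of the ground state energy.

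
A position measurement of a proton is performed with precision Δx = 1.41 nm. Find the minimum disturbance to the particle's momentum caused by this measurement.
3.740 × 10^-26 kg·m/s

The uncertainty principle implies that measuring position disturbs momentum:
ΔxΔp ≥ ℏ/2

When we measure position with precision Δx, we necessarily introduce a momentum uncertainty:
Δp ≥ ℏ/(2Δx)
Δp_min = (1.055e-34 J·s) / (2 × 1.410e-09 m)
Δp_min = 3.740e-26 kg·m/s

The more precisely we measure position, the greater the momentum disturbance.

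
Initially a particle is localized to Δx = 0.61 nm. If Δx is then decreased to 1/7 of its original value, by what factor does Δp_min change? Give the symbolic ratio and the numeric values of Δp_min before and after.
Original Δp_min = 8.644 × 10^-26 kg·m/s; new Δp'_min = 6.051 × 10^-25 kg·m/s; ratio Δp'_min/Δp_min = 7.

From the uncertainty principle ΔxΔp ≥ ℏ/2, the minimum momentum uncertainty is Δp_min = ℏ/(2Δx).

Original (Δx = 0.61 nm = 6.100e-10 m):
Δp_min = (1.055e-34 J·s)/(2 × 6.100e-10 m) = 8.644e-26 kg·m/s

When Δx → (1/7)Δx:
Δp'_min = ℏ/(2 × (1/7)Δx) = 7 × ℏ/(2Δx) = 7 × Δp_min
Δp'_min = 7 × 8.644e-26 kg·m/s = 6.051e-25 kg·m/s

Since Δp_min ∝ 1/Δx, when Δx is decreased to 1/7 of its original value, Δp_min increases to 7 times its original value.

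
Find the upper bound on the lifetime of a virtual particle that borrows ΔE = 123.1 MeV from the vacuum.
2.673 ys

Using the energy-time uncertainty principle:
ΔEΔt ≥ ℏ/2

For a virtual particle borrowing energy ΔE, the maximum lifetime is:
Δt_max = ℏ/(2ΔE)

Converting energy:
ΔE = 123.1 MeV = 1.972e-11 J

Δt_max = (1.055e-34 J·s) / (2 × 1.972e-11 J)
Δt_max = 2.673e-24 s = 2.673 ys

Virtual particles with higher borrowed energy exist for shorter times.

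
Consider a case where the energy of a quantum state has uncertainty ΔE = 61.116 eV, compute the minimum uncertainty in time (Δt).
5.385 as

Using the energy-time uncertainty principle:
ΔEΔt ≥ ℏ/2

The minimum uncertainty in time is:
Δt_min = ℏ/(2ΔE)
Δt_min = (1.055e-34 J·s) / (2 × 9.792e-18 J)
Δt_min = 5.385e-18 s = 5.385 as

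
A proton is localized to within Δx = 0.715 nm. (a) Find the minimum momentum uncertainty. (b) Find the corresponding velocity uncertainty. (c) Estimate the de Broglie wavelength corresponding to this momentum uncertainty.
(a) Δp_min = 7.375 × 10^-26 kg·m/s
(b) Δv_min = 44.090 m/s
(c) λ_dB = 8.985 nm

Step-by-step:

(a) From the uncertainty principle:
Δp_min = ℏ/(2Δx) = (1.055e-34 J·s)/(2 × 7.150e-10 m) = 7.375e-26 kg·m/s

(b) The velocity uncertainty:
Δv = Δp/m = (7.375e-26 kg·m/s)/(1.673e-27 kg) = 4.409e+01 m/s = 44.090 m/s

(c) The de Broglie wavelength for this momentum:
λ = h/p = (6.626e-34 J·s)/(7.375e-26 kg·m/s) = 8.985e-09 m = 8.985 nm

Note: The de Broglie wavelength is comparable to the localization size, as expected from wave-particle duality.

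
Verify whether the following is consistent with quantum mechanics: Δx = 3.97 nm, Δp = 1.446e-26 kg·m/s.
Yes, it satisfies the uncertainty principle.

Calculate the product ΔxΔp:
ΔxΔp = (3.970e-09 m) × (1.446e-26 kg·m/s)
ΔxΔp = 5.741e-35 J·s

Compare to the minimum allowed value ℏ/2:
ℏ/2 = 5.273e-35 J·s

Since ΔxΔp = 5.741e-35 J·s ≥ 5.273e-35 J·s = ℏ/2,
the measurement satisfies the uncertainty principle.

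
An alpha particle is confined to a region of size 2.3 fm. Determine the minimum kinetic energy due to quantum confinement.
246.845 keV

Using the uncertainty principle:

1. Position uncertainty: Δx ≈ 2.300e-15 m
2. Minimum momentum uncertainty: Δp = ℏ/(2Δx) = 2.293e-20 kg·m/s
3. Minimum kinetic energy:
   KE = (Δp)²/(2m) = (2.293e-20)²/(2 × 6.645e-27 kg)
   KE = 3.955e-14 J = 246.845 keV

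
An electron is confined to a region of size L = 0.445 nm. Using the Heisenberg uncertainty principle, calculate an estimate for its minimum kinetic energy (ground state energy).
48.100 meV

Using the uncertainty principle to estimate ground state energy:

1. The position uncertainty is approximately the confinement size:
   Δx ≈ L = 4.450e-10 m

2. From ΔxΔp ≥ ℏ/2, the minimum momentum uncertainty is:
   Δp ≈ ℏ/(2L) = 1.185e-25 kg·m/s

3. The kinetic energy is approximately:
   KE ≈ (Δp)²/(2m) = (1.185e-25)²/(2 × 9.109e-31 kg)
   KE ≈ 7.706e-21 J = 48.100 meV

This is an order-of-magnitude estimate of the ground state energy.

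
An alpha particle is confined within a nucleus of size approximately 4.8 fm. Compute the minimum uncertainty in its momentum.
1.099 × 10^-20 kg·m/s

Using the Heisenberg uncertainty principle:
ΔxΔp ≥ ℏ/2

With Δx ≈ L = 4.800e-15 m (the confinement size):
Δp_min = ℏ/(2Δx)
Δp_min = (1.055e-34 J·s) / (2 × 4.800e-15 m)
Δp_min = 1.099e-20 kg·m/s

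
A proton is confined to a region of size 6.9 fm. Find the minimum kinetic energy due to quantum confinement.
108.957 keV

Using the uncertainty principle:

1. Position uncertainty: Δx ≈ 6.900e-15 m
2. Minimum momentum uncertainty: Δp = ℏ/(2Δx) = 7.642e-21 kg·m/s
3. Minimum kinetic energy:
   KE = (Δp)²/(2m) = (7.642e-21)²/(2 × 1.673e-27 kg)
   KE = 1.746e-14 J = 108.957 keV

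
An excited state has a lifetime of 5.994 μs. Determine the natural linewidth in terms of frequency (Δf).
13.276 kHz

Using the energy-time uncertainty principle and E = hf:
ΔEΔt ≥ ℏ/2
hΔf·Δt ≥ ℏ/2

The minimum frequency uncertainty is:
Δf = ℏ/(2hτ) = 1/(4πτ)
Δf = 1/(4π × 5.994e-06 s)
Δf = 1.328e+04 Hz = 13.276 kHz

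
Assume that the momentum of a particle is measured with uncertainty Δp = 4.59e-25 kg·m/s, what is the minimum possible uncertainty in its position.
114.877 pm

Using the Heisenberg uncertainty principle:
ΔxΔp ≥ ℏ/2

The minimum uncertainty in position is:
Δx_min = ℏ/(2Δp)
Δx_min = (1.055e-34 J·s) / (2 × 4.590e-25 kg·m/s)
Δx_min = 1.149e-10 m = 114.877 pm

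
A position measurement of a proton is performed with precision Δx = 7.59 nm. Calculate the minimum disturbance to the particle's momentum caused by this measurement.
6.947 × 10^-27 kg·m/s

The uncertainty principle implies that measuring position disturbs momentum:
ΔxΔp ≥ ℏ/2

When we measure position with precision Δx, we necessarily introduce a momentum uncertainty:
Δp ≥ ℏ/(2Δx)
Δp_min = (1.055e-34 J·s) / (2 × 7.590e-09 m)
Δp_min = 6.947e-27 kg·m/s

The more precisely we measure position, the greater the momentum disturbance.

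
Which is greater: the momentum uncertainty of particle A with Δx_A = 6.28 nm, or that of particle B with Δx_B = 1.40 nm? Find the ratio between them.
Particle B has the larger minimum momentum uncertainty, by a factor of 4.49.

For each particle, the minimum momentum uncertainty is Δp_min = ℏ/(2Δx):

Particle A: Δp_A = ℏ/(2×6.280e-09 m) = 8.396e-27 kg·m/s
Particle B: Δp_B = ℏ/(2×1.400e-09 m) = 3.766e-26 kg·m/s

Ratio: Δp_B/Δp_A = 4.49

Since Δp_min ∝ 1/Δx, the particle with smaller position uncertainty (B) has larger momentum uncertainty.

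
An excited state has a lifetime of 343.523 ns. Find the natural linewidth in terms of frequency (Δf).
231.651 kHz

Using the energy-time uncertainty principle and E = hf:
ΔEΔt ≥ ℏ/2
hΔf·Δt ≥ ℏ/2

The minimum frequency uncertainty is:
Δf = ℏ/(2hτ) = 1/(4πτ)
Δf = 1/(4π × 3.435e-07 s)
Δf = 2.317e+05 Hz = 231.651 kHz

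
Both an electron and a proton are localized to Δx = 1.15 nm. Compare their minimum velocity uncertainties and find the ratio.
The electron has the larger minimum velocity uncertainty, by a ratio of 1836.2.

For both particles, Δp_min = ℏ/(2Δx) = 4.585e-26 kg·m/s (same for both).

The velocity uncertainty is Δv = Δp/m:
- electron: Δv = 4.585e-26 / 9.109e-31 = 5.033e+04 m/s = 50.334 km/s
- proton: Δv = 4.585e-26 / 1.673e-27 = 2.741e+01 m/s = 27.413 m/s

Ratio: 5.033e+04 / 2.741e+01 = 1836.2

The lighter particle has larger velocity uncertainty because Δv ∝ 1/m.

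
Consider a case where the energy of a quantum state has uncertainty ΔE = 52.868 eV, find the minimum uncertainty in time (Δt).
6.225 as

Using the energy-time uncertainty principle:
ΔEΔt ≥ ℏ/2

The minimum uncertainty in time is:
Δt_min = ℏ/(2ΔE)
Δt_min = (1.055e-34 J·s) / (2 × 8.470e-18 J)
Δt_min = 6.225e-18 s = 6.225 as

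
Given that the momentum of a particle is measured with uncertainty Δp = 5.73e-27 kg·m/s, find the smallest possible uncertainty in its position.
9.202 nm

Using the Heisenberg uncertainty principle:
ΔxΔp ≥ ℏ/2

The minimum uncertainty in position is:
Δx_min = ℏ/(2Δp)
Δx_min = (1.055e-34 J·s) / (2 × 5.730e-27 kg·m/s)
Δx_min = 9.202e-09 m = 9.202 nm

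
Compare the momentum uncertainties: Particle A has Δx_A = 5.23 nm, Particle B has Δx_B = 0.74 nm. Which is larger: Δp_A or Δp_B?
Particle B has the larger minimum momentum uncertainty, by a factor of 7.07.

For each particle, the minimum momentum uncertainty is Δp_min = ℏ/(2Δx):

Particle A: Δp_A = ℏ/(2×5.230e-09 m) = 1.008e-26 kg·m/s
Particle B: Δp_B = ℏ/(2×7.400e-10 m) = 7.125e-26 kg·m/s

Ratio: Δp_B/Δp_A = 7.07

Since Δp_min ∝ 1/Δx, the particle with smaller position uncertainty (B) has larger momentum uncertainty.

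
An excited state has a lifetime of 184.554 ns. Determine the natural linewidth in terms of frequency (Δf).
431.188 kHz

Using the energy-time uncertainty principle and E = hf:
ΔEΔt ≥ ℏ/2
hΔf·Δt ≥ ℏ/2

The minimum frequency uncertainty is:
Δf = ℏ/(2hτ) = 1/(4πτ)
Δf = 1/(4π × 1.846e-07 s)
Δf = 4.312e+05 Hz = 431.188 kHz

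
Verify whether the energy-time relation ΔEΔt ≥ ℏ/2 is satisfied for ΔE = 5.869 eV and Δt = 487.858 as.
Yes, it satisfies the uncertainty relation.

Calculate the product ΔEΔt:
ΔE = 5.869 eV = 9.403e-19 J
ΔEΔt = (9.403e-19 J) × (4.879e-16 s)
ΔEΔt = 4.587e-34 J·s

Compare to the minimum allowed value ℏ/2:
ℏ/2 = 5.273e-35 J·s

Since ΔEΔt = 4.587e-34 J·s ≥ 5.273e-35 J·s = ℏ/2,
this satisfies the uncertainty relation.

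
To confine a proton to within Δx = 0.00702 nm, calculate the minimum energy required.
105.264 meV

Localizing a particle requires giving it sufficient momentum uncertainty:

1. From uncertainty principle: Δp ≥ ℏ/(2Δx)
   Δp_min = (1.055e-34 J·s) / (2 × 7.020e-12 m)
   Δp_min = 7.511e-24 kg·m/s

2. This momentum uncertainty corresponds to kinetic energy:
   KE ≈ (Δp)²/(2m) = (7.511e-24)²/(2 × 1.673e-27 kg)
   KE = 1.687e-20 J = 105.264 meV

Tighter localization requires more energy.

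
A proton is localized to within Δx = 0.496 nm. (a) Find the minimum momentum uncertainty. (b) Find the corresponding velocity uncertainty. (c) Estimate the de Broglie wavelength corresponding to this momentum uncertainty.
(a) Δp_min = 1.063 × 10^-25 kg·m/s
(b) Δv_min = 63.557 m/s
(c) λ_dB = 6.233 nm

Step-by-step:

(a) From the uncertainty principle:
Δp_min = ℏ/(2Δx) = (1.055e-34 J·s)/(2 × 4.960e-10 m) = 1.063e-25 kg·m/s

(b) The velocity uncertainty:
Δv = Δp/m = (1.063e-25 kg·m/s)/(1.673e-27 kg) = 6.356e+01 m/s = 63.557 m/s

(c) The de Broglie wavelength for this momentum:
λ = h/p = (6.626e-34 J·s)/(1.063e-25 kg·m/s) = 6.233e-09 m = 6.233 nm

Note: The de Broglie wavelength is comparable to the localization size, as expected from wave-particle duality.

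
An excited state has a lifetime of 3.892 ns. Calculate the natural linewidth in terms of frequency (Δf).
20.446 MHz

Using the energy-time uncertainty principle and E = hf:
ΔEΔt ≥ ℏ/2
hΔf·Δt ≥ ℏ/2

The minimum frequency uncertainty is:
Δf = ℏ/(2hτ) = 1/(4πτ)
Δf = 1/(4π × 3.892e-09 s)
Δf = 2.045e+07 Hz = 20.446 MHz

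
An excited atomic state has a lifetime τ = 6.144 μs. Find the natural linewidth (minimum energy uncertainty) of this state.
53.565 peV

Using the energy-time uncertainty principle:
ΔEΔt ≥ ℏ/2

The lifetime τ represents the time uncertainty Δt.
The natural linewidth (minimum energy uncertainty) is:

ΔE = ℏ/(2τ)
ΔE = (1.055e-34 J·s) / (2 × 6.144e-06 s)
ΔE = 8.582e-30 J = 53.565 peV

This natural linewidth limits the precision of spectroscopic measurements.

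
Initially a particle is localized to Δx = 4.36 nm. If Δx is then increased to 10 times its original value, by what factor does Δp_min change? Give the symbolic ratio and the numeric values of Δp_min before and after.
Original Δp_min = 1.209 × 10^-26 kg·m/s; new Δp'_min = 1.209 × 10^-27 kg·m/s; ratio Δp'_min/Δp_min = 1/10.

From the uncertainty principle ΔxΔp ≥ ℏ/2, the minimum momentum uncertainty is Δp_min = ℏ/(2Δx).

Original (Δx = 4.36 nm = 4.360e-09 m):
Δp_min = (1.055e-34 J·s)/(2 × 4.360e-09 m) = 1.209e-26 kg·m/s

When Δx → 10Δx:
Δp'_min = ℏ/(2 × 10Δx) = (1/10) × ℏ/(2Δx) = (1/10) × Δp_min
Δp'_min = 1/10 × 1.209e-26 kg·m/s = 1.209e-27 kg·m/s

Since Δp_min ∝ 1/Δx, when Δx is increased to 10 times its original value, Δp_min decreases to 1/10 of its original value.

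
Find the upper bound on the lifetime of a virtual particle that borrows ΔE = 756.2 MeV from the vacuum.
4.352 × 10^-25 s

Using the energy-time uncertainty principle:
ΔEΔt ≥ ℏ/2

For a virtual particle borrowing energy ΔE, the maximum lifetime is:
Δt_max = ℏ/(2ΔE)

Converting energy:
ΔE = 756.2 MeV = 1.212e-10 J

Δt_max = (1.055e-34 J·s) / (2 × 1.212e-10 J)
Δt_max = 4.352e-25 s = 4.352 × 10^-25 s

Virtual particles with higher borrowed energy exist for shorter times.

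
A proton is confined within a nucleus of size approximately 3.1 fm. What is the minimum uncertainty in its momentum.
1.701 × 10^-20 kg·m/s

Using the Heisenberg uncertainty principle:
ΔxΔp ≥ ℏ/2

With Δx ≈ L = 3.100e-15 m (the confinement size):
Δp_min = ℏ/(2Δx)
Δp_min = (1.055e-34 J·s) / (2 × 3.100e-15 m)
Δp_min = 1.701e-20 kg·m/s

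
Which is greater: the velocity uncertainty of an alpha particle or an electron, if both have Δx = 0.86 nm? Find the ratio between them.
The electron has the larger minimum velocity uncertainty, by a ratio of 7294.3.

For both particles, Δp_min = ℏ/(2Δx) = 6.131e-26 kg·m/s (same for both).

The velocity uncertainty is Δv = Δp/m:
- alpha particle: Δv = 6.131e-26 / 6.645e-27 = 9.227e+00 m/s = 9.227 m/s
- electron: Δv = 6.131e-26 / 9.109e-31 = 6.731e+04 m/s = 67.307 km/s

Ratio: 6.731e+04 / 9.227e+00 = 7294.3

The lighter particle has larger velocity uncertainty because Δv ∝ 1/m.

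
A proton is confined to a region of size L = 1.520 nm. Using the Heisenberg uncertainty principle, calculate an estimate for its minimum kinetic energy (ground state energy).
2.245 μeV

Using the uncertainty principle to estimate ground state energy:

1. The position uncertainty is approximately the confinement size:
   Δx ≈ L = 1.520e-09 m

2. From ΔxΔp ≥ ℏ/2, the minimum momentum uncertainty is:
   Δp ≈ ℏ/(2L) = 3.469e-26 kg·m/s

3. The kinetic energy is approximately:
   KE ≈ (Δp)²/(2m) = (3.469e-26)²/(2 × 1.673e-27 kg)
   KE ≈ 3.597e-25 J = 2.245 μeV

This is an order-of-magnitude estimate of the ground state energy.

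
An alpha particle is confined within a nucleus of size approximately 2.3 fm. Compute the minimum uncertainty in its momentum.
2.293 × 10^-20 kg·m/s

Using the Heisenberg uncertainty principle:
ΔxΔp ≥ ℏ/2

With Δx ≈ L = 2.300e-15 m (the confinement size):
Δp_min = ℏ/(2Δx)
Δp_min = (1.055e-34 J·s) / (2 × 2.300e-15 m)
Δp_min = 2.293e-20 kg·m/s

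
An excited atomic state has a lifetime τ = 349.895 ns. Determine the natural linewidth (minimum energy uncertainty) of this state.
940.585 peV

Using the energy-time uncertainty principle:
ΔEΔt ≥ ℏ/2

The lifetime τ represents the time uncertainty Δt.
The natural linewidth (minimum energy uncertainty) is:

ΔE = ℏ/(2τ)
ΔE = (1.055e-34 J·s) / (2 × 3.499e-07 s)
ΔE = 1.507e-28 J = 940.585 peV

This natural linewidth limits the precision of spectroscopic measurements.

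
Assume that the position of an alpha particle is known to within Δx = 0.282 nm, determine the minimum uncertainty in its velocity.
28.140 m/s

Using the Heisenberg uncertainty principle and Δp = mΔv:
ΔxΔp ≥ ℏ/2
Δx(mΔv) ≥ ℏ/2

The minimum uncertainty in velocity is:
Δv_min = ℏ/(2mΔx)
Δv_min = (1.055e-34 J·s) / (2 × 6.645e-27 kg × 2.820e-10 m)
Δv_min = 2.814e+01 m/s = 28.140 m/s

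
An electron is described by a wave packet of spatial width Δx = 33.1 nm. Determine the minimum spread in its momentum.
1.593 × 10^-27 kg·m/s

For a wave packet, the spatial width Δx and momentum spread Δp are related by the uncertainty principle:
ΔxΔp ≥ ℏ/2

The minimum momentum spread is:
Δp_min = ℏ/(2Δx)
Δp_min = (1.055e-34 J·s) / (2 × 3.310e-08 m)
Δp_min = 1.593e-27 kg·m/s

A wave packet cannot have both a well-defined position and well-defined momentum.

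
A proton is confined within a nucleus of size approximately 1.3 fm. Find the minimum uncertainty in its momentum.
4.056 × 10^-20 kg·m/s

Using the Heisenberg uncertainty principle:
ΔxΔp ≥ ℏ/2

With Δx ≈ L = 1.300e-15 m (the confinement size):
Δp_min = ℏ/(2Δx)
Δp_min = (1.055e-34 J·s) / (2 × 1.300e-15 m)
Δp_min = 4.056e-20 kg·m/s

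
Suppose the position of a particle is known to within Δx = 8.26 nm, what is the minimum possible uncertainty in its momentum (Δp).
6.384 × 10^-27 kg·m/s

Using the Heisenberg uncertainty principle:
ΔxΔp ≥ ℏ/2

The minimum uncertainty in momentum is:
Δp_min = ℏ/(2Δx)
Δp_min = (1.055e-34 J·s) / (2 × 8.260e-09 m)
Δp_min = 6.384e-27 kg·m/s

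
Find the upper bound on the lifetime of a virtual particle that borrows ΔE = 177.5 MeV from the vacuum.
1.854 ys

Using the energy-time uncertainty principle:
ΔEΔt ≥ ℏ/2

For a virtual particle borrowing energy ΔE, the maximum lifetime is:
Δt_max = ℏ/(2ΔE)

Converting energy:
ΔE = 177.5 MeV = 2.844e-11 J

Δt_max = (1.055e-34 J·s) / (2 × 2.844e-11 J)
Δt_max = 1.854e-24 s = 1.854 ys

Virtual particles with higher borrowed energy exist for shorter times.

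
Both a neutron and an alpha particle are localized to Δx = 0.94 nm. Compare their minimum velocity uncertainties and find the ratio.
The neutron has the larger minimum velocity uncertainty, by a ratio of 4.0.

For both particles, Δp_min = ℏ/(2Δx) = 5.609e-26 kg·m/s (same for both).

The velocity uncertainty is Δv = Δp/m:
- neutron: Δv = 5.609e-26 / 1.675e-27 = 3.349e+01 m/s = 33.491 m/s
- alpha particle: Δv = 5.609e-26 / 6.645e-27 = 8.442e+00 m/s = 8.442 m/s

Ratio: 3.349e+01 / 8.442e+00 = 4.0

The lighter particle has larger velocity uncertainty because Δv ∝ 1/m.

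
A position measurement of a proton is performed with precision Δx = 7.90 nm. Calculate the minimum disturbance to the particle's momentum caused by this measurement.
6.675 × 10^-27 kg·m/s

The uncertainty principle implies that measuring position disturbs momentum:
ΔxΔp ≥ ℏ/2

When we measure position with precision Δx, we necessarily introduce a momentum uncertainty:
Δp ≥ ℏ/(2Δx)
Δp_min = (1.055e-34 J·s) / (2 × 7.900e-09 m)
Δp_min = 6.675e-27 kg·m/s

The more precisely we measure position, the greater the momentum disturbance.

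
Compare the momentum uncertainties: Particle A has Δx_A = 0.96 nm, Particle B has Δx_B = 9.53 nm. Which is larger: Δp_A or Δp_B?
Particle A has the larger minimum momentum uncertainty, by a factor of 9.93.

For each particle, the minimum momentum uncertainty is Δp_min = ℏ/(2Δx):

Particle A: Δp_A = ℏ/(2×9.600e-10 m) = 5.493e-26 kg·m/s
Particle B: Δp_B = ℏ/(2×9.530e-09 m) = 5.533e-27 kg·m/s

Ratio: Δp_A/Δp_B = 9.93

Since Δp_min ∝ 1/Δx, the particle with smaller position uncertainty (A) has larger momentum uncertainty.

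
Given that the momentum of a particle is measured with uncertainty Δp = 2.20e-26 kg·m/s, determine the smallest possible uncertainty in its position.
2.397 nm

Using the Heisenberg uncertainty principle:
ΔxΔp ≥ ℏ/2

The minimum uncertainty in position is:
Δx_min = ℏ/(2Δp)
Δx_min = (1.055e-34 J·s) / (2 × 2.200e-26 kg·m/s)
Δx_min = 2.397e-09 m = 2.397 nm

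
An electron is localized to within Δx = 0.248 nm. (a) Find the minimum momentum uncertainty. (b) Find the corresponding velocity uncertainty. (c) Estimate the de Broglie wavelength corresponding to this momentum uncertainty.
(a) Δp_min = 2.126 × 10^-25 kg·m/s
(b) Δv_min = 233.402 km/s
(c) λ_dB = 3.116 nm

Step-by-step:

(a) From the uncertainty principle:
Δp_min = ℏ/(2Δx) = (1.055e-34 J·s)/(2 × 2.480e-10 m) = 2.126e-25 kg·m/s

(b) The velocity uncertainty:
Δv = Δp/m = (2.126e-25 kg·m/s)/(9.109e-31 kg) = 2.334e+05 m/s = 233.402 km/s

(c) The de Broglie wavelength for this momentum:
λ = h/p = (6.626e-34 J·s)/(2.126e-25 kg·m/s) = 3.116e-09 m = 3.116 nm

Note: The de Broglie wavelength is comparable to the localization size, as expected from wave-particle duality.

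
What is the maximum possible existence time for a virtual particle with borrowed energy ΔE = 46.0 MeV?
7.154 ys

Using the energy-time uncertainty principle:
ΔEΔt ≥ ℏ/2

For a virtual particle borrowing energy ΔE, the maximum lifetime is:
Δt_max = ℏ/(2ΔE)

Converting energy:
ΔE = 46.0 MeV = 7.370e-12 J

Δt_max = (1.055e-34 J·s) / (2 × 7.370e-12 J)
Δt_max = 7.154e-24 s = 7.154 ys

Virtual particles with higher borrowed energy exist for shorter times.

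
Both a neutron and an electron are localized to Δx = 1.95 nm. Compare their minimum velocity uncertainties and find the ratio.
The electron has the larger minimum velocity uncertainty, by a ratio of 1838.7.

For both particles, Δp_min = ℏ/(2Δx) = 2.704e-26 kg·m/s (same for both).

The velocity uncertainty is Δv = Δp/m:
- neutron: Δv = 2.704e-26 / 1.675e-27 = 1.614e+01 m/s = 16.144 m/s
- electron: Δv = 2.704e-26 / 9.109e-31 = 2.968e+04 m/s = 29.684 km/s

Ratio: 2.968e+04 / 1.614e+01 = 1838.7

The lighter particle has larger velocity uncertainty because Δv ∝ 1/m.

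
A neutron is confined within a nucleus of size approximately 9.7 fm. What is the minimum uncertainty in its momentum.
5.436 × 10^-21 kg·m/s

Using the Heisenberg uncertainty principle:
ΔxΔp ≥ ℏ/2

With Δx ≈ L = 9.700e-15 m (the confinement size):
Δp_min = ℏ/(2Δx)
Δp_min = (1.055e-34 J·s) / (2 × 9.700e-15 m)
Δp_min = 5.436e-21 kg·m/s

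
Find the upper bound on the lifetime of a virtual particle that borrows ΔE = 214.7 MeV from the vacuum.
1.533 ys

Using the energy-time uncertainty principle:
ΔEΔt ≥ ℏ/2

For a virtual particle borrowing energy ΔE, the maximum lifetime is:
Δt_max = ℏ/(2ΔE)

Converting energy:
ΔE = 214.7 MeV = 3.440e-11 J

Δt_max = (1.055e-34 J·s) / (2 × 3.440e-11 J)
Δt_max = 1.533e-24 s = 1.533 ys

Virtual particles with higher borrowed energy exist for shorter times.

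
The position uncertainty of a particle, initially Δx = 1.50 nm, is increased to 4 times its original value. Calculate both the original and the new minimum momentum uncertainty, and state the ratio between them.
Original Δp_min = 3.515 × 10^-26 kg·m/s; new Δp'_min = 8.788 × 10^-27 kg·m/s; ratio Δp'_min/Δp_min = 1/4.

From the uncertainty principle ΔxΔp ≥ ℏ/2, the minimum momentum uncertainty is Δp_min = ℏ/(2Δx).

Original (Δx = 1.50 nm = 1.500e-09 m):
Δp_min = (1.055e-34 J·s)/(2 × 1.500e-09 m) = 3.515e-26 kg·m/s

When Δx → 4Δx:
Δp'_min = ℏ/(2 × 4Δx) = (1/4) × ℏ/(2Δx) = (1/4) × Δp_min
Δp'_min = 1/4 × 3.515e-26 kg·m/s = 8.788e-27 kg·m/s

Since Δp_min ∝ 1/Δx, when Δx is increased to 4 times its original value, Δp_min decreases to 1/4 of its original value.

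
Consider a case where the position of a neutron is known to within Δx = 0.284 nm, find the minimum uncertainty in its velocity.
110.849 m/s

Using the Heisenberg uncertainty principle and Δp = mΔv:
ΔxΔp ≥ ℏ/2
Δx(mΔv) ≥ ℏ/2

The minimum uncertainty in velocity is:
Δv_min = ℏ/(2mΔx)
Δv_min = (1.055e-34 J·s) / (2 × 1.675e-27 kg × 2.840e-10 m)
Δv_min = 1.108e+02 m/s = 110.849 m/s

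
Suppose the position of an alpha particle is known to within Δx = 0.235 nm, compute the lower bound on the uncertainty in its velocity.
33.768 m/s

Using the Heisenberg uncertainty principle and Δp = mΔv:
ΔxΔp ≥ ℏ/2
Δx(mΔv) ≥ ℏ/2

The minimum uncertainty in velocity is:
Δv_min = ℏ/(2mΔx)
Δv_min = (1.055e-34 J·s) / (2 × 6.645e-27 kg × 2.350e-10 m)
Δv_min = 3.377e+01 m/s = 33.768 m/s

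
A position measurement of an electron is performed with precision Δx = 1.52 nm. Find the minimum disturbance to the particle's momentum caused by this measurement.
3.469 × 10^-26 kg·m/s

The uncertainty principle implies that measuring position disturbs momentum:
ΔxΔp ≥ ℏ/2

When we measure position with precision Δx, we necessarily introduce a momentum uncertainty:
Δp ≥ ℏ/(2Δx)
Δp_min = (1.055e-34 J·s) / (2 × 1.520e-09 m)
Δp_min = 3.469e-26 kg·m/s

The more precisely we measure position, the greater the momentum disturbance.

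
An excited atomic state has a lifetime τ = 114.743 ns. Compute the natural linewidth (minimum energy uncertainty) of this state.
2.868 neV

Using the energy-time uncertainty principle:
ΔEΔt ≥ ℏ/2

The lifetime τ represents the time uncertainty Δt.
The natural linewidth (minimum energy uncertainty) is:

ΔE = ℏ/(2τ)
ΔE = (1.055e-34 J·s) / (2 × 1.147e-07 s)
ΔE = 4.595e-28 J = 2.868 neV

This natural linewidth limits the precision of spectroscopic measurements.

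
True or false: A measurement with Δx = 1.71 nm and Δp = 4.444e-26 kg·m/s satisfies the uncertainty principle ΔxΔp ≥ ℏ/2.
Yes, it satisfies the uncertainty principle.

Calculate the product ΔxΔp:
ΔxΔp = (1.710e-09 m) × (4.444e-26 kg·m/s)
ΔxΔp = 7.599e-35 J·s

Compare to the minimum allowed value ℏ/2:
ℏ/2 = 5.273e-35 J·s

Since ΔxΔp = 7.599e-35 J·s ≥ 5.273e-35 J·s = ℏ/2,
the measurement satisfies the uncertainty principle.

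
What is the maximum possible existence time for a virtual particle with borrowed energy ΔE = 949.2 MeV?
3.467 × 10^-25 s

Using the energy-time uncertainty principle:
ΔEΔt ≥ ℏ/2

For a virtual particle borrowing energy ΔE, the maximum lifetime is:
Δt_max = ℏ/(2ΔE)

Converting energy:
ΔE = 949.2 MeV = 1.521e-10 J

Δt_max = (1.055e-34 J·s) / (2 × 1.521e-10 J)
Δt_max = 3.467e-25 s = 3.467 × 10^-25 s

Virtual particles with higher borrowed energy exist for shorter times.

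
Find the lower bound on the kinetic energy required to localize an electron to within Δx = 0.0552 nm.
3.126 eV

Localizing a particle requires giving it sufficient momentum uncertainty:

1. From uncertainty principle: Δp ≥ ℏ/(2Δx)
   Δp_min = (1.055e-34 J·s) / (2 × 5.520e-11 m)
   Δp_min = 9.552e-25 kg·m/s

2. This momentum uncertainty corresponds to kinetic energy:
   KE ≈ (Δp)²/(2m) = (9.552e-25)²/(2 × 9.109e-31 kg)
   KE = 5.008e-19 J = 3.126 eV

Tighter localization requires more energy.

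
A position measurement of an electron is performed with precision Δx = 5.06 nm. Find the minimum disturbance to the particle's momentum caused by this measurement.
1.042 × 10^-26 kg·m/s

The uncertainty principle implies that measuring position disturbs momentum:
ΔxΔp ≥ ℏ/2

When we measure position with precision Δx, we necessarily introduce a momentum uncertainty:
Δp ≥ ℏ/(2Δx)
Δp_min = (1.055e-34 J·s) / (2 × 5.060e-09 m)
Δp_min = 1.042e-26 kg·m/s

The more precisely we measure position, the greater the momentum disturbance.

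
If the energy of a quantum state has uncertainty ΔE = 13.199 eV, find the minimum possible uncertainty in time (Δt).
24.934 as

Using the energy-time uncertainty principle:
ΔEΔt ≥ ℏ/2

The minimum uncertainty in time is:
Δt_min = ℏ/(2ΔE)
Δt_min = (1.055e-34 J·s) / (2 × 2.115e-18 J)
Δt_min = 2.493e-17 s = 24.934 as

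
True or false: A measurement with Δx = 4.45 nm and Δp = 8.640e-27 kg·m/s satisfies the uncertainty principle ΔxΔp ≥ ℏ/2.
No, it violates the uncertainty principle (impossible measurement).

Calculate the product ΔxΔp:
ΔxΔp = (4.450e-09 m) × (8.640e-27 kg·m/s)
ΔxΔp = 3.845e-35 J·s

Compare to the minimum allowed value ℏ/2:
ℏ/2 = 5.273e-35 J·s

Since ΔxΔp = 3.845e-35 J·s < 5.273e-35 J·s = ℏ/2,
the measurement violates the uncertainty principle.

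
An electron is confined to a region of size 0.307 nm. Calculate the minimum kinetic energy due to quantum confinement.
101.062 meV

Using the uncertainty principle:

1. Position uncertainty: Δx ≈ 3.070e-10 m
2. Minimum momentum uncertainty: Δp = ℏ/(2Δx) = 1.718e-25 kg·m/s
3. Minimum kinetic energy:
   KE = (Δp)²/(2m) = (1.718e-25)²/(2 × 9.109e-31 kg)
   KE = 1.619e-20 J = 101.062 meV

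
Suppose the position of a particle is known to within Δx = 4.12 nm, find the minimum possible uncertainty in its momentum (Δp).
1.280 × 10^-26 kg·m/s

Using the Heisenberg uncertainty principle:
ΔxΔp ≥ ℏ/2

The minimum uncertainty in momentum is:
Δp_min = ℏ/(2Δx)
Δp_min = (1.055e-34 J·s) / (2 × 4.120e-09 m)
Δp_min = 1.280e-26 kg·m/s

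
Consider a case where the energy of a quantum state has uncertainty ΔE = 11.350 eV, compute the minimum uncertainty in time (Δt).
28.996 as

Using the energy-time uncertainty principle:
ΔEΔt ≥ ℏ/2

The minimum uncertainty in time is:
Δt_min = ℏ/(2ΔE)
Δt_min = (1.055e-34 J·s) / (2 × 1.818e-18 J)
Δt_min = 2.900e-17 s = 28.996 as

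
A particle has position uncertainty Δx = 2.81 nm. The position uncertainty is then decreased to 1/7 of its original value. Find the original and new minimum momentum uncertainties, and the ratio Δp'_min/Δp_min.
Original Δp_min = 1.876 × 10^-26 kg·m/s; new Δp'_min = 1.314 × 10^-25 kg·m/s; ratio Δp'_min/Δp_min = 7.

From the uncertainty principle ΔxΔp ≥ ℏ/2, the minimum momentum uncertainty is Δp_min = ℏ/(2Δx).

Original (Δx = 2.81 nm = 2.810e-09 m):
Δp_min = (1.055e-34 J·s)/(2 × 2.810e-09 m) = 1.876e-26 kg·m/s

When Δx → (1/7)Δx:
Δp'_min = ℏ/(2 × (1/7)Δx) = 7 × ℏ/(2Δx) = 7 × Δp_min
Δp'_min = 7 × 1.876e-26 kg·m/s = 1.314e-25 kg·m/s

Since Δp_min ∝ 1/Δx, when Δx is decreased to 1/7 of its original value, Δp_min increases to 7 times its original value.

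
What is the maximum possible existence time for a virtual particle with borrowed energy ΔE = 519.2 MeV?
6.339 × 10^-25 s

Using the energy-time uncertainty principle:
ΔEΔt ≥ ℏ/2

For a virtual particle borrowing energy ΔE, the maximum lifetime is:
Δt_max = ℏ/(2ΔE)

Converting energy:
ΔE = 519.2 MeV = 8.319e-11 J

Δt_max = (1.055e-34 J·s) / (2 × 8.319e-11 J)
Δt_max = 6.339e-25 s = 6.339 × 10^-25 s

Virtual particles with higher borrowed energy exist for shorter times.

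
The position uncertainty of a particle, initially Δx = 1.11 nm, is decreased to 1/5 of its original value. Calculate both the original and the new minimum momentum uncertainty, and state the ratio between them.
Original Δp_min = 4.750 × 10^-26 kg·m/s; new Δp'_min = 2.375 × 10^-25 kg·m/s; ratio Δp'_min/Δp_min = 5.

From the uncertainty principle ΔxΔp ≥ ℏ/2, the minimum momentum uncertainty is Δp_min = ℏ/(2Δx).

Original (Δx = 1.11 nm = 1.110e-09 m):
Δp_min = (1.055e-34 J·s)/(2 × 1.110e-09 m) = 4.750e-26 kg·m/s

When Δx → (1/5)Δx:
Δp'_min = ℏ/(2 × (1/5)Δx) = 5 × ℏ/(2Δx) = 5 × Δp_min
Δp'_min = 5 × 4.750e-26 kg·m/s = 2.375e-25 kg·m/s

Since Δp_min ∝ 1/Δx, when Δx is decreased to 1/5 of its original value, Δp_min increases to 5 times its original value.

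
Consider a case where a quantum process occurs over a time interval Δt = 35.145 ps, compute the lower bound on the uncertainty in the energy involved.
9.364 μeV

Using the energy-time uncertainty principle:
ΔEΔt ≥ ℏ/2

The minimum uncertainty in energy is:
ΔE_min = ℏ/(2Δt)
ΔE_min = (1.055e-34 J·s) / (2 × 3.515e-11 s)
ΔE_min = 1.500e-24 J = 9.364 μeV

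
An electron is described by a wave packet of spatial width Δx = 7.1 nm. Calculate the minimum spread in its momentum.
7.427 × 10^-27 kg·m/s

For a wave packet, the spatial width Δx and momentum spread Δp are related by the uncertainty principle:
ΔxΔp ≥ ℏ/2

The minimum momentum spread is:
Δp_min = ℏ/(2Δx)
Δp_min = (1.055e-34 J·s) / (2 × 7.100e-09 m)
Δp_min = 7.427e-27 kg·m/s

A wave packet cannot have both a well-defined position and well-defined momentum.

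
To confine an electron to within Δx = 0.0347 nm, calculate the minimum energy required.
7.911 eV

Localizing a particle requires giving it sufficient momentum uncertainty:

1. From uncertainty principle: Δp ≥ ℏ/(2Δx)
   Δp_min = (1.055e-34 J·s) / (2 × 3.470e-11 m)
   Δp_min = 1.520e-24 kg·m/s

2. This momentum uncertainty corresponds to kinetic energy:
   KE ≈ (Δp)²/(2m) = (1.520e-24)²/(2 × 9.109e-31 kg)
   KE = 1.267e-18 J = 7.911 eV

Tighter localization requires more energy.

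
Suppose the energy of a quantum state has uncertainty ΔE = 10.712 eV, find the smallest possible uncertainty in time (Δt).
30.723 as

Using the energy-time uncertainty principle:
ΔEΔt ≥ ℏ/2

The minimum uncertainty in time is:
Δt_min = ℏ/(2ΔE)
Δt_min = (1.055e-34 J·s) / (2 × 1.716e-18 J)
Δt_min = 3.072e-17 s = 30.723 as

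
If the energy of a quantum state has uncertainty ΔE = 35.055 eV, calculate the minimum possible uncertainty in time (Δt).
9.388 as

Using the energy-time uncertainty principle:
ΔEΔt ≥ ℏ/2

The minimum uncertainty in time is:
Δt_min = ℏ/(2ΔE)
Δt_min = (1.055e-34 J·s) / (2 × 5.616e-18 J)
Δt_min = 9.388e-18 s = 9.388 as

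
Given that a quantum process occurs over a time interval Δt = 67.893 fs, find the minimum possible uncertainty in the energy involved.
4.847 meV

Using the energy-time uncertainty principle:
ΔEΔt ≥ ℏ/2

The minimum uncertainty in energy is:
ΔE_min = ℏ/(2Δt)
ΔE_min = (1.055e-34 J·s) / (2 × 6.789e-14 s)
ΔE_min = 7.766e-22 J = 4.847 meV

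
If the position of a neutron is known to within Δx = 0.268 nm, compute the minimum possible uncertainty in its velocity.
117.467 m/s

Using the Heisenberg uncertainty principle and Δp = mΔv:
ΔxΔp ≥ ℏ/2
Δx(mΔv) ≥ ℏ/2

The minimum uncertainty in velocity is:
Δv_min = ℏ/(2mΔx)
Δv_min = (1.055e-34 J·s) / (2 × 1.675e-27 kg × 2.680e-10 m)
Δv_min = 1.175e+02 m/s = 117.467 m/s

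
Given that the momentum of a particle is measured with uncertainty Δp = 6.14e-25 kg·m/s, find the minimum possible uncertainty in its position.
85.877 pm

Using the Heisenberg uncertainty principle:
ΔxΔp ≥ ℏ/2

The minimum uncertainty in position is:
Δx_min = ℏ/(2Δp)
Δx_min = (1.055e-34 J·s) / (2 × 6.140e-25 kg·m/s)
Δx_min = 8.588e-11 m = 85.877 pm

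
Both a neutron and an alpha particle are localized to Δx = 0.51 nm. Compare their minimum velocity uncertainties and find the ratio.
The neutron has the larger minimum velocity uncertainty, by a ratio of 4.0.

For both particles, Δp_min = ℏ/(2Δx) = 1.034e-25 kg·m/s (same for both).

The velocity uncertainty is Δv = Δp/m:
- neutron: Δv = 1.034e-25 / 1.675e-27 = 6.173e+01 m/s = 61.728 m/s
- alpha particle: Δv = 1.034e-25 / 6.645e-27 = 1.556e+01 m/s = 15.560 m/s

Ratio: 6.173e+01 / 1.556e+01 = 4.0

The lighter particle has larger velocity uncertainty because Δv ∝ 1/m.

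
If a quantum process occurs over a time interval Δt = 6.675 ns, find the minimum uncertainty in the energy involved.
49.304 neV

Using the energy-time uncertainty principle:
ΔEΔt ≥ ℏ/2

The minimum uncertainty in energy is:
ΔE_min = ℏ/(2Δt)
ΔE_min = (1.055e-34 J·s) / (2 × 6.675e-09 s)
ΔE_min = 7.899e-27 J = 49.304 neV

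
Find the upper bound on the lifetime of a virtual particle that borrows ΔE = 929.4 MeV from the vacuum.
3.541 × 10^-25 s

Using the energy-time uncertainty principle:
ΔEΔt ≥ ℏ/2

For a virtual particle borrowing energy ΔE, the maximum lifetime is:
Δt_max = ℏ/(2ΔE)

Converting energy:
ΔE = 929.4 MeV = 1.489e-10 J

Δt_max = (1.055e-34 J·s) / (2 × 1.489e-10 J)
Δt_max = 3.541e-25 s = 3.541 × 10^-25 s

Virtual particles with higher borrowed energy exist for shorter times.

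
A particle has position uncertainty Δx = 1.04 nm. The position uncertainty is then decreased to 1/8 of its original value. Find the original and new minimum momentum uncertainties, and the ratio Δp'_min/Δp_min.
Original Δp_min = 5.070 × 10^-26 kg·m/s; new Δp'_min = 4.056 × 10^-25 kg·m/s; ratio Δp'_min/Δp_min = 8.

From the uncertainty principle ΔxΔp ≥ ℏ/2, the minimum momentum uncertainty is Δp_min = ℏ/(2Δx).

Original (Δx = 1.04 nm = 1.040e-09 m):
Δp_min = (1.055e-34 J·s)/(2 × 1.040e-09 m) = 5.070e-26 kg·m/s

When Δx → (1/8)Δx:
Δp'_min = ℏ/(2 × (1/8)Δx) = 8 × ℏ/(2Δx) = 8 × Δp_min
Δp'_min = 8 × 5.070e-26 kg·m/s = 4.056e-25 kg·m/s

Since Δp_min ∝ 1/Δx, when Δx is decreased to 1/8 of its original value, Δp_min increases to 8 times its original value.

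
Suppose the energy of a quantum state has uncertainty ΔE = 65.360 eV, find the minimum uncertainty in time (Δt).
5.035 as

Using the energy-time uncertainty principle:
ΔEΔt ≥ ℏ/2

The minimum uncertainty in time is:
Δt_min = ℏ/(2ΔE)
Δt_min = (1.055e-34 J·s) / (2 × 1.047e-17 J)
Δt_min = 5.035e-18 s = 5.035 as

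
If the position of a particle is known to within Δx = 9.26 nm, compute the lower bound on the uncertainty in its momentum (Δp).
5.694 × 10^-27 kg·m/s

Using the Heisenberg uncertainty principle:
ΔxΔp ≥ ℏ/2

The minimum uncertainty in momentum is:
Δp_min = ℏ/(2Δx)
Δp_min = (1.055e-34 J·s) / (2 × 9.260e-09 m)
Δp_min = 5.694e-27 kg·m/s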